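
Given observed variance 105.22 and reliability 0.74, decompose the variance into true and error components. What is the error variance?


var_true = rxx * var_obs = 0.74 * 105.22 = 77.8628
var_error = var_obs - var_true
var_error = 105.22 - 77.8628
var_error = 27.3572

27.3572


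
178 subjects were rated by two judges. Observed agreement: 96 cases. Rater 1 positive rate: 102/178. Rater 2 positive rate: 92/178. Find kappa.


P_o = 96/178 = 0.539326
P_e = (102*92 + 76*86) / 31684 = 0.502462
kappa = (P_o - P_e) / (1 - P_e)
kappa = (0.539326 - 0.502462) / (1 - 0.502462)
kappa = 0.0741

0.0741


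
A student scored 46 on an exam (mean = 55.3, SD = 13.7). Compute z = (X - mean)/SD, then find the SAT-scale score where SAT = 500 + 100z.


z = (X - mean) / SD = (46 - 55.3) / 13.7
z = -9.3 / 13.7
z = -0.6788
SAT-scale = SAT = 500 + 100z
Carry z at full precision (z = -9.3 / 13.7) into the conversion:
SAT-scale = 500 + 100 * (-9.3 / 13.7) = 500 + -930 / 13.7
SAT-scale = 500 + -67.8832
SAT-scale = 432.1168

432.1168


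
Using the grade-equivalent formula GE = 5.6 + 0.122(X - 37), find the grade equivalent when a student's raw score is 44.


raw - median = 44 - 37 = 7
slope * diff = 0.122 * 7 = 0.854
GE = 5.6 + 0.854
GE = 6.454

6.454


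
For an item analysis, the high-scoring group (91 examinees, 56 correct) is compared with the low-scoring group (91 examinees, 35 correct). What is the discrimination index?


p_upper = 56/91 = 0.6154
p_lower = 35/91 = 0.3846
D = 0.6154 - 0.3846 = 0.2308

0.2308


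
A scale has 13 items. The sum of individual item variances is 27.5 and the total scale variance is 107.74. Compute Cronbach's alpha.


alpha = (k/(k-1)) * (1 - sum(si^2)/s_total^2)
= (13/12) * (1 - 27.5/107.74)
alpha = 0.8068

0.8068


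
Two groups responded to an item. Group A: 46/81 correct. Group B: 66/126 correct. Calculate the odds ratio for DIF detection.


Odds_A = 46/35 = 1.3143
Odds_B = 66/60 = 1.1
OR = Odds_A / Odds_B = 1.3143 / 1.1
Exactly, OR = (46 * 60) / (35 * 66) = 2760 / 2310
OR = 1.1948

1.1948


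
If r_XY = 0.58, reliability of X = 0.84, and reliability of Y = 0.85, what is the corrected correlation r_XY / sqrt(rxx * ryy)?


r_corrected = rxy / sqrt(rxx * ryy)
= 0.58 / sqrt(0.84 * 0.85)
= 0.58 / sqrt(0.714)
= 0.58 / 0.844985
r_corrected = 0.6864

0.6864


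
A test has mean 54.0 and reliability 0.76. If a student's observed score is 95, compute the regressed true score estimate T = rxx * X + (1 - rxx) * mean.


T_est = rxx * X + (1 - rxx) * mean
T_est = 0.76 * 95 + 0.24 * 54.0
T_est = 72.2 + 12.96
T_est = 85.16

85.16


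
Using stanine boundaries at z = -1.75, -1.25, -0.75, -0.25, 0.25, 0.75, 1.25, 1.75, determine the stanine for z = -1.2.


Stanine boundaries: [-1.75, -1.25, -0.75, -0.25, 0.25, 0.75, 1.25, 1.75]
z = -1.2
Check each boundary:
  z >= -1.75 -> could be stanine 2
  z >= -1.25 -> could be stanine 3
  z < -0.75
  z < -0.25
  z < 0.25
  z < 0.75
  z < 1.25
  z < 1.75
Highest qualifying boundary gives stanine = 3

3


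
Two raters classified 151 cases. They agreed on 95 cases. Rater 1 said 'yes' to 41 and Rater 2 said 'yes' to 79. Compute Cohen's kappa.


P_o = 95/151 = 0.629139
P_e = (41*79 + 110*72) / 22801 = 0.489408
kappa = (P_o - P_e) / (1 - P_e)
kappa = (0.629139 - 0.489408) / (1 - 0.489408)
kappa = 0.2737

0.2737


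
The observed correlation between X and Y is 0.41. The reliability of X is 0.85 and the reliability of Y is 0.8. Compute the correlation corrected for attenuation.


r_corrected = rxy / sqrt(rxx * ryy)
= 0.41 / sqrt(0.85 * 0.8)
= 0.41 / sqrt(0.68)
= 0.41 / 0.824621
r_corrected = 0.4972

0.4972


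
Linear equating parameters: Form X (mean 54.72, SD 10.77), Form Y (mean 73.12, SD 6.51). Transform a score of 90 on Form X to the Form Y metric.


slope = SD_Y / SD_X = 6.51 / 10.77 ~ 0.6045
intercept = mean_Y - slope * mean_X = 73.12 - (6.51 / 10.77) * 54.72 ~ 40.0441
Y = slope * X + intercept. To avoid rounding drift from the rounded slope/intercept, evaluate the equivalent form Y = mean_Y + SD_Y * (X - mean_X) / SD_X at full precision:
Y = 73.12 + 6.51 * (90 - 54.72) / 10.77
Y = 73.12 + 6.51 * 35.28 / 10.77
Y = 73.12 + 229.6728 / 10.77
Y = 73.12 + 21.3252
Y = 94.4452

94.4452


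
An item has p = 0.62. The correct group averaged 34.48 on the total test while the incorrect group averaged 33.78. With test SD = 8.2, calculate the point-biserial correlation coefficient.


q = 1 - p = 0.38
rpb = ((M1 - M0) / SD) * sqrt(p * q)
rpb = ((34.48 - 33.78) / 8.2) * sqrt(0.62 * 0.38)
rpb = 0.0414

0.0414


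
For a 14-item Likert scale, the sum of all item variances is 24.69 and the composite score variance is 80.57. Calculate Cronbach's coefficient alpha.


alpha = (k/(k-1)) * (1 - sum(si^2)/s_total^2)
= (14/13) * (1 - 24.69/80.57)
alpha = 0.7469

0.7469


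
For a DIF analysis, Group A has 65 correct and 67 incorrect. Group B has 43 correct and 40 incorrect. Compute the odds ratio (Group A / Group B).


Odds_A = 65/67 = 0.9701
Odds_B = 43/40 = 1.075
OR = Odds_A / Odds_B = 0.9701 / 1.075
Exactly, OR = (65 * 40) / (67 * 43) = 2600 / 2881
OR = 0.9025

0.9025


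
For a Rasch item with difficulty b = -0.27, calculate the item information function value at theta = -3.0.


P = 1/(1+exp(-(-3.0--0.27))) = 0.0612
I = P*(1-P) = 0.0612 * 0.9388
I = 0.0575

0.0575


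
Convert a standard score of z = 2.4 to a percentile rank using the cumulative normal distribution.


CDF(z) = 0.5 * (1 + erf(z/sqrt(2)))
erf(1.6971) = 0.9836
CDF = 0.9918
Percentile rank = 0.9918 * 100 = 99.18

99.18


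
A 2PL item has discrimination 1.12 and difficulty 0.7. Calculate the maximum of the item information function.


For 2PL, max info at theta = b = 0.7
I_max = a^2 / 4 = 1.12^2 / 4
= 1.2544 / 4
I_max = 0.3136

0.3136


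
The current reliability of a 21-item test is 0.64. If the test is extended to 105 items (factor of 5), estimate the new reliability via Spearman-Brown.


r_new = (n * rxx) / (1 + (n-1) * rxx)
r_new = (5 * 0.64) / (1 + 4 * 0.64)
r_new = 3.2 / 3.56
r_new = 0.8989

0.8989


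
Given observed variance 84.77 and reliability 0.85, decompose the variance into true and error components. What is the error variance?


var_true = rxx * var_obs = 0.85 * 84.77 = 72.0545
var_error = var_obs - var_true
var_error = 84.77 - 72.0545
var_error = 12.7155

12.7155


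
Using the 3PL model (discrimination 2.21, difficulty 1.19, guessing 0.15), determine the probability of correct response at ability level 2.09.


logit = 2.21*(2.09 - 1.19) = 1.989
P* = 1/(1 + exp(-1.989)) = 0.8796
P = 0.15 + (1 - 0.15) * 0.8796
P = 0.8977

0.8977


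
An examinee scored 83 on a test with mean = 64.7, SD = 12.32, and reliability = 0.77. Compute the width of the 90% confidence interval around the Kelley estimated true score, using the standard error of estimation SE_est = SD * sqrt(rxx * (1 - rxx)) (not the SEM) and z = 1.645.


True score estimate = 0.77*83 + 0.23*64.7 = 78.791
SE_est = SD * sqrt(rxx * (1 - rxx)) = 12.32 * sqrt(0.77 * 0.23) = 12.32 * sqrt(0.1771) = 5.184657
CI = T_est +/- z * SE_est, so width = 2 * z * SE_est = 2 * 1.645 * 5.184657
Width = 17.0575

17.0575


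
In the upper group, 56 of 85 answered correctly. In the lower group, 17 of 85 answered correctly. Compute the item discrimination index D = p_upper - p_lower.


p_upper = 56/85 = 0.6588
p_lower = 17/85 = 0.2
D = 0.6588 - 0.2 = 0.4588

0.4588


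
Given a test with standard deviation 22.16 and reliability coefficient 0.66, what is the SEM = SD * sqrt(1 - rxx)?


SEM = SD * sqrt(1 - rxx)
SEM = 22.16 * sqrt(1 - 0.66)
SEM = 22.16 * sqrt(0.34) = 22.16 * 0.583095
SEM = 12.9214

12.9214


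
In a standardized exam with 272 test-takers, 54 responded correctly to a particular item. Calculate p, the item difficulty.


Item difficulty p = number correct / total examinees
p = 54 / 272
p = 0.1985

0.1985


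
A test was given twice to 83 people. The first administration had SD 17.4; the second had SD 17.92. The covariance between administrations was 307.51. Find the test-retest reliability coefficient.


r = cov(X,Y) / (SD_X * SD_Y)
r = 307.51 / (17.4 * 17.92)
r = 307.51 / 311.808
r = 0.9862

0.9862


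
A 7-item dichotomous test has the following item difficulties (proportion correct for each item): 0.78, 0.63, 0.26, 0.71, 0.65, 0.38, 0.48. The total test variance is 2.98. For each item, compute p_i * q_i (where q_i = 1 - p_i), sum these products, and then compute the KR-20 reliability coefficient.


For each item, compute p_i * q_i:
  Item 1: 0.78 * 0.22 = 0.1716
  Item 2: 0.63 * 0.37 = 0.2331
  Item 3: 0.26 * 0.74 = 0.1924
  Item 4: 0.71 * 0.29 = 0.2059
  Item 5: 0.65 * 0.35 = 0.2275
  Item 6: 0.38 * 0.62 = 0.2356
  Item 7: 0.48 * 0.52 = 0.2496
Sum(p_i * q_i) = 0.1716 + 0.2331 + 0.1924 + 0.2059 + 0.2275 + 0.2356 + 0.2496 = 1.5157
KR-20 = (k/(k-1)) * (1 - Sum(p_i*q_i) / Var_total)
= (7/6) * (1 - 1.5157/2.98)
= 1.1667 * 0.4914
KR-20 = 0.5733

0.5733


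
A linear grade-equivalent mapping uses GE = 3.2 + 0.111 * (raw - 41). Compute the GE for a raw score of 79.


raw - median = 79 - 41 = 38
slope * diff = 0.111 * 38 = 4.218
GE = 3.2 + 4.218
GE = 7.418

7.418


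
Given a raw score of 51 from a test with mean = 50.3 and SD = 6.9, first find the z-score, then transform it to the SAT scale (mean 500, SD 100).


z = (X - mean) / SD = (51 - 50.3) / 6.9
z = 0.7 / 6.9
z = 0.1014
SAT-scale = SAT = 500 + 100z
Carry z at full precision (z = 0.7 / 6.9) into the conversion:
SAT-scale = 500 + 100 * (0.7 / 6.9) = 500 + 70 / 6.9
SAT-scale = 500 + 10.1449
SAT-scale = 510.1449

510.1449


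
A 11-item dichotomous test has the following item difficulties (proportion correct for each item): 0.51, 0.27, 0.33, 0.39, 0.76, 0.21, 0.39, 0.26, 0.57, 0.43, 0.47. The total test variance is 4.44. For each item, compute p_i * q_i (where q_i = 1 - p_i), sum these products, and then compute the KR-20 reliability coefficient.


For each item, compute p_i * q_i:
  Item 1: 0.51 * 0.49 = 0.2499
  Item 2: 0.27 * 0.73 = 0.1971
  Item 3: 0.33 * 0.67 = 0.2211
  Item 4: 0.39 * 0.61 = 0.2379
  Item 5: 0.76 * 0.24 = 0.1824
  Item 6: 0.21 * 0.79 = 0.1659
  Item 7: 0.39 * 0.61 = 0.2379
  Item 8: 0.26 * 0.74 = 0.1924
  Item 9: 0.57 * 0.43 = 0.2451
  Item 10: 0.43 * 0.57 = 0.2451
  Item 11: 0.47 * 0.53 = 0.2491
Sum(p_i * q_i) = 0.2499 + 0.1971 + 0.2211 + 0.2379 + 0.1824 + 0.1659 + 0.2379 + 0.1924 + 0.2451 + 0.2451 + 0.2491 = 2.4239
KR-20 = (k/(k-1)) * (1 - Sum(p_i*q_i) / Var_total)
= (11/10) * (1 - 2.4239/4.44)
= 1.1 * 0.4541
KR-20 = 0.4995

0.4995


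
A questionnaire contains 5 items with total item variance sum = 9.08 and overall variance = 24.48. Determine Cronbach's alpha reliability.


alpha = (k/(k-1)) * (1 - sum(si^2)/s_total^2)
= (5/4) * (1 - 9.08/24.48)
alpha = 0.7864

0.7864


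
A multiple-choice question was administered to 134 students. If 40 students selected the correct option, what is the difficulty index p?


Item difficulty p = number correct / total examinees
p = 40 / 134
p = 0.2985

0.2985


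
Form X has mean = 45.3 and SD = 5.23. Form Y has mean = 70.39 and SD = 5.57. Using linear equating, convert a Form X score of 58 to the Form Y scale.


slope = SD_Y / SD_X = 5.57 / 5.23 ~ 1.065
intercept = mean_Y - slope * mean_X = 70.39 - (5.57 / 5.23) * 45.3 ~ 22.1451
Y = slope * X + intercept. To avoid rounding drift from the rounded slope/intercept, evaluate the equivalent form Y = mean_Y + SD_Y * (X - mean_X) / SD_X at full precision:
Y = 70.39 + 5.57 * (58 - 45.3) / 5.23
Y = 70.39 + 5.57 * 12.7 / 5.23
Y = 70.39 + 70.739 / 5.23
Y = 70.39 + 13.5256
Y = 83.9156

83.9156


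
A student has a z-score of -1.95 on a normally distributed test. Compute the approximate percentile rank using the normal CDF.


CDF(z) = 0.5 * (1 + erf(z/sqrt(2)))
erf(-1.3789) = -0.9488
CDF = 0.0256
Percentile rank = 0.0256 * 100 = 2.56

2.56


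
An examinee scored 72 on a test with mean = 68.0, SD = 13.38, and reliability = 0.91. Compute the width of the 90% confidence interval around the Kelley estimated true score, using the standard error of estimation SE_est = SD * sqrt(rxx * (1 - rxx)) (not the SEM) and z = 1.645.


True score estimate = 0.91*72 + 0.09*68.0 = 71.64
SE_est = SD * sqrt(rxx * (1 - rxx)) = 13.38 * sqrt(0.91 * 0.09) = 13.38 * sqrt(0.0819) = 3.829112
CI = T_est +/- z * SE_est, so width = 2 * z * SE_est = 2 * 1.645 * 3.829112
Width = 12.5978

12.5978


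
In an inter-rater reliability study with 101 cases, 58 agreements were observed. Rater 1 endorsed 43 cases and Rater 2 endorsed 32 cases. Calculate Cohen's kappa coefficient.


P_o = 58/101 = 0.574257
P_e = (43*32 + 58*69) / 10201 = 0.527203
kappa = (P_o - P_e) / (1 - P_e)
kappa = (0.574257 - 0.527203) / (1 - 0.527203)
kappa = 0.0995

0.0995


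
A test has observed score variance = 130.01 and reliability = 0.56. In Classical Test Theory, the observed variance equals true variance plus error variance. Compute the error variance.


var_true = rxx * var_obs = 0.56 * 130.01 = 72.8056
var_error = var_obs - var_true
var_error = 130.01 - 72.8056
var_error = 57.2044

57.2044


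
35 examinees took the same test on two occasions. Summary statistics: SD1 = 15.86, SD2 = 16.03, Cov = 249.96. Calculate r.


r = cov(X,Y) / (SD_X * SD_Y)
r = 249.96 / (15.86 * 16.03)
r = 249.96 / 254.2358
r = 0.9832

0.9832


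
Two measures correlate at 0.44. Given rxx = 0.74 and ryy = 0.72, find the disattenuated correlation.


r_corrected = rxy / sqrt(rxx * ryy)
= 0.44 / sqrt(0.74 * 0.72)
= 0.44 / sqrt(0.5328)
= 0.44 / 0.729932
r_corrected = 0.6028

0.6028


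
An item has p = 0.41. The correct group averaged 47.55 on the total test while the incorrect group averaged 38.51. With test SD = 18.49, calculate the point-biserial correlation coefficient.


q = 1 - p = 0.59
rpb = ((M1 - M0) / SD) * sqrt(p * q)
rpb = ((47.55 - 38.51) / 18.49) * sqrt(0.41 * 0.59)
rpb = 0.2405

0.2405


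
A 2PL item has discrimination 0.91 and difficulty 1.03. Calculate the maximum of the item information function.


For 2PL, max info at theta = b = 1.03
I_max = a^2 / 4 = 0.91^2 / 4
= 0.8281 / 4
I_max = 0.207

0.207


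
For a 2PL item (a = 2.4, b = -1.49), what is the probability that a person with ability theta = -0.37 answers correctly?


a*(theta - b) = 2.4 * (-0.37 - -1.49) = 2.688
exp(-2.688) = 0.068
P = 1 / (1 + 0.068)
P = 0.9363

0.9363


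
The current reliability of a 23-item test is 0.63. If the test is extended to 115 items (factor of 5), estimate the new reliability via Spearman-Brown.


r_new = (n * rxx) / (1 + (n-1) * rxx)
r_new = (5 * 0.63) / (1 + 4 * 0.63)
r_new = 3.15 / 3.52
r_new = 0.8949

0.8949


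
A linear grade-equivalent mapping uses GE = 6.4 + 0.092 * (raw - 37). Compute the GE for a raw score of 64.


raw - median = 64 - 37 = 27
slope * diff = 0.092 * 27 = 2.484
GE = 6.4 + 2.484
GE = 8.884

8.884


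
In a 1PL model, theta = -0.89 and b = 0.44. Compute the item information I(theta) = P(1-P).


P = 1/(1+exp(-(-0.89-0.44))) = 0.2092
I = P*(1-P) = 0.2092 * 0.7908
I = 0.1654

0.1654


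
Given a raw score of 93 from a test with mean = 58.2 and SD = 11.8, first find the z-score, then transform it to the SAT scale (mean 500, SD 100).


z = (X - mean) / SD = (93 - 58.2) / 11.8
z = 34.8 / 11.8
z = 2.9492
SAT-scale = SAT = 500 + 100z
Carry z at full precision (z = 34.8 / 11.8) into the conversion:
SAT-scale = 500 + 100 * (34.8 / 11.8) = 500 + 3480 / 11.8
SAT-scale = 500 + 294.9153
SAT-scale = 794.9153

794.9153


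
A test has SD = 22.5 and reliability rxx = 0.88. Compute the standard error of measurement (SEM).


SEM = SD * sqrt(1 - rxx)
SEM = 22.5 * sqrt(1 - 0.88)
SEM = 22.5 * sqrt(0.12) = 22.5 * 0.34641
SEM = 7.7942

7.7942


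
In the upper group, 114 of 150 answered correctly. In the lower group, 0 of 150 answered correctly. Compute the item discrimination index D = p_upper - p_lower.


p_upper = 114/150 = 0.76
p_lower = 0/150 = 0.0
D = 0.76 - 0.0 = 0.76

0.76


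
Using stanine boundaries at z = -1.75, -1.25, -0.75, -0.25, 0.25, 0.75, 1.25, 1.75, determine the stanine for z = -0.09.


Stanine boundaries: [-1.75, -1.25, -0.75, -0.25, 0.25, 0.75, 1.25, 1.75]
z = -0.09
Check each boundary:
  z >= -1.75 -> could be stanine 2
  z >= -1.25 -> could be stanine 3
  z >= -0.75 -> could be stanine 4
  z >= -0.25 -> could be stanine 5
  z < 0.25
  z < 0.75
  z < 1.25
  z < 1.75
Highest qualifying boundary gives stanine = 5

5


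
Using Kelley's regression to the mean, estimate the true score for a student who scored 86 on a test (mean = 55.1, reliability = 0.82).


T_est = rxx * X + (1 - rxx) * mean
T_est = 0.82 * 86 + 0.18 * 55.1
T_est = 70.52 + 9.918
T_est = 80.438

80.438


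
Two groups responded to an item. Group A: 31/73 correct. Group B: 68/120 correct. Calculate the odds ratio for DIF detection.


Odds_A = 31/42 = 0.7381
Odds_B = 68/52 = 1.3077
OR = Odds_A / Odds_B = 0.7381 / 1.3077
Exactly, OR = (31 * 52) / (42 * 68) = 1612 / 2856
OR = 0.5644

0.5644


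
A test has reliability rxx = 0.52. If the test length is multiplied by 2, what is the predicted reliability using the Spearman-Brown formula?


r_new = (n * rxx) / (1 + (n-1) * rxx)
r_new = (2 * 0.52) / (1 + 1 * 0.52)
r_new = 1.04 / 1.52
r_new = 0.6842

0.6842


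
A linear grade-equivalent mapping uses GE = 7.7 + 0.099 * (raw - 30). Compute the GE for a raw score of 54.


raw - median = 54 - 30 = 24
slope * diff = 0.099 * 24 = 2.376
GE = 7.7 + 2.376
GE = 10.076

10.076


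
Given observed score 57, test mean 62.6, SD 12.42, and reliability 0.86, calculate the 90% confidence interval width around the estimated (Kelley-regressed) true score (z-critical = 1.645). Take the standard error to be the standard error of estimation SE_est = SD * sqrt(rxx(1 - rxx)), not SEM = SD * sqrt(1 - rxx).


True score estimate = 0.86*57 + 0.14*62.6 = 57.784
SE_est = SD * sqrt(rxx * (1 - rxx)) = 12.42 * sqrt(0.86 * 0.14) = 12.42 * sqrt(0.1204) = 4.309579
CI = T_est +/- z * SE_est, so width = 2 * z * SE_est = 2 * 1.645 * 4.309579
Width = 14.1785

14.1785


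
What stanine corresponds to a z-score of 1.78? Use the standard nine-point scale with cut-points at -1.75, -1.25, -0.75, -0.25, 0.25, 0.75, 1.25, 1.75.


Stanine boundaries: [-1.75, -1.25, -0.75, -0.25, 0.25, 0.75, 1.25, 1.75]
z = 1.78
Check each boundary:
  z >= -1.75 -> could be stanine 2
  z >= -1.25 -> could be stanine 3
  z >= -0.75 -> could be stanine 4
  z >= -0.25 -> could be stanine 5
  z >= 0.25 -> could be stanine 6
  z >= 0.75 -> could be stanine 7
  z >= 1.25 -> could be stanine 8
  z >= 1.75 -> could be stanine 9
Highest qualifying boundary gives stanine = 9

9


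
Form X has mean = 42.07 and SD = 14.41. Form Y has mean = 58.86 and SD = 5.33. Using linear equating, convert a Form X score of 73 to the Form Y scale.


slope = SD_Y / SD_X = 5.33 / 14.41 ~ 0.3699
intercept = mean_Y - slope * mean_X = 58.86 - (5.33 / 14.41) * 42.07 ~ 43.2991
Y = slope * X + intercept. To avoid rounding drift from the rounded slope/intercept, evaluate the equivalent form Y = mean_Y + SD_Y * (X - mean_X) / SD_X at full precision:
Y = 58.86 + 5.33 * (73 - 42.07) / 14.41
Y = 58.86 + 5.33 * 30.93 / 14.41
Y = 58.86 + 164.8569 / 14.41
Y = 58.86 + 11.4405
Y = 70.3005

70.3005


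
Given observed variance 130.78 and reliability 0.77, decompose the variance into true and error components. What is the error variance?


var_true = rxx * var_obs = 0.77 * 130.78 = 100.7006
var_error = var_obs - var_true
var_error = 130.78 - 100.7006
var_error = 30.0794

30.0794


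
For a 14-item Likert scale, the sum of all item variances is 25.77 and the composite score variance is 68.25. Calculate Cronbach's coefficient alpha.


alpha = (k/(k-1)) * (1 - sum(si^2)/s_total^2)
= (14/13) * (1 - 25.77/68.25)
alpha = 0.6703

0.6703


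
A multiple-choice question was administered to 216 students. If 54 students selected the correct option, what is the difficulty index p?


Item difficulty p = number correct / total examinees
p = 54 / 216
p = 0.25

0.25


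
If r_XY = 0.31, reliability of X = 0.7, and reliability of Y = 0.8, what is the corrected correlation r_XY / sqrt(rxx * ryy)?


r_corrected = rxy / sqrt(rxx * ryy)
= 0.31 / sqrt(0.7 * 0.8)
= 0.31 / sqrt(0.56)
= 0.31 / 0.748331
r_corrected = 0.4143

0.4143


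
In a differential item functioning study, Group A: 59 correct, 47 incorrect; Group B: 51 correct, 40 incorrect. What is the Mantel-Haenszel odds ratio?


Odds_A = 59/47 = 1.2553
Odds_B = 51/40 = 1.275
OR = Odds_A / Odds_B = 1.2553 / 1.275
Exactly, OR = (59 * 40) / (47 * 51) = 2360 / 2397
OR = 0.9846

0.9846


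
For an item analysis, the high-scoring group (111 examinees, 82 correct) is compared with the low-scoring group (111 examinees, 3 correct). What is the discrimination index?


p_upper = 82/111 = 0.7387
p_lower = 3/111 = 0.027
D = 0.7387 - 0.027 = 0.7117

0.7117


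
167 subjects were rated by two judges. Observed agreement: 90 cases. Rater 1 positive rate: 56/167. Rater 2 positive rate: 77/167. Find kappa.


P_o = 90/167 = 0.538922
P_e = (56*77 + 111*90) / 27889 = 0.512819
kappa = (P_o - P_e) / (1 - P_e)
kappa = (0.538922 - 0.512819) / (1 - 0.512819)
kappa = 0.0536

0.0536


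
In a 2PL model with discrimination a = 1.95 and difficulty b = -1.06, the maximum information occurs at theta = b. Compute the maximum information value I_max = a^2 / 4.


For 2PL, max info at theta = b = -1.06
I_max = a^2 / 4 = 1.95^2 / 4
= 3.8025 / 4
I_max = 0.9506

0.9506


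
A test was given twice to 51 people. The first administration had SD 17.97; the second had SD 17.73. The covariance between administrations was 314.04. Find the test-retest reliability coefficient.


r = cov(X,Y) / (SD_X * SD_Y)
r = 314.04 / (17.97 * 17.73)
r = 314.04 / 318.6081
r = 0.9857

0.9857


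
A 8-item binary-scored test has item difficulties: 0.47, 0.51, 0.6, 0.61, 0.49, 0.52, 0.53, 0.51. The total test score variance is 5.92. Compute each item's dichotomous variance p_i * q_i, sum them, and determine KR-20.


For each item, compute p_i * q_i:
  Item 1: 0.47 * 0.53 = 0.2491
  Item 2: 0.51 * 0.49 = 0.2499
  Item 3: 0.6 * 0.4 = 0.24
  Item 4: 0.61 * 0.39 = 0.2379
  Item 5: 0.49 * 0.51 = 0.2499
  Item 6: 0.52 * 0.48 = 0.2496
  Item 7: 0.53 * 0.47 = 0.2491
  Item 8: 0.51 * 0.49 = 0.2499
Sum(p_i * q_i) = 0.2491 + 0.2499 + 0.24 + 0.2379 + 0.2499 + 0.2496 + 0.2491 + 0.2499 = 1.9754
KR-20 = (k/(k-1)) * (1 - Sum(p_i*q_i) / Var_total)
= (8/7) * (1 - 1.9754/5.92)
= 1.1429 * 0.6663
KR-20 = 0.7615

0.7615


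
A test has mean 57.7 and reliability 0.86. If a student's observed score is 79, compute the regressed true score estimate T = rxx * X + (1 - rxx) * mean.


T_est = rxx * X + (1 - rxx) * mean
T_est = 0.86 * 79 + 0.14 * 57.7
T_est = 67.94 + 8.078
T_est = 76.018

76.018


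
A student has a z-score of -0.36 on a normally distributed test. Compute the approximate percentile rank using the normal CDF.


CDF(z) = 0.5 * (1 + erf(z/sqrt(2)))
erf(-0.2546) = -0.2812
CDF = 0.3594
Percentile rank = 0.3594 * 100 = 35.94

35.94


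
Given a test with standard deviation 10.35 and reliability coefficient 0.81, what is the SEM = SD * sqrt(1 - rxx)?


SEM = SD * sqrt(1 - rxx)
SEM = 10.35 * sqrt(1 - 0.81)
SEM = 10.35 * sqrt(0.19) = 10.35 * 0.43589
SEM = 4.5115

4.5115


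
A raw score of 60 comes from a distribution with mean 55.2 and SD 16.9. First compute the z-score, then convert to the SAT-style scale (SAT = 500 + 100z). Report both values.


z = (X - mean) / SD = (60 - 55.2) / 16.9
z = 4.8 / 16.9
z = 0.284
SAT-scale = SAT = 500 + 100z
Carry z at full precision (z = 4.8 / 16.9) into the conversion:
SAT-scale = 500 + 100 * (4.8 / 16.9) = 500 + 480 / 16.9
SAT-scale = 500 + 28.4024
SAT-scale = 528.4024

528.4024


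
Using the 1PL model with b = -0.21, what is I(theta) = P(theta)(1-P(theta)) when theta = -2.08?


P = 1/(1+exp(-(-2.08--0.21))) = 0.1335
I = P*(1-P) = 0.1335 * 0.8665
I = 0.1157

0.1157


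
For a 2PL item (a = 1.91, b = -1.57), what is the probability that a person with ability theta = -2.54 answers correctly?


a*(theta - b) = 1.91 * (-2.54 - -1.57) = -1.8527
exp(--1.8527) = 6.377
P = 1 / (1 + 6.377)
P = 0.1356

0.1356


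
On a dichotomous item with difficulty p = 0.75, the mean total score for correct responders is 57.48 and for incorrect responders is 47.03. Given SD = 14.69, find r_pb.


q = 1 - p = 0.25
rpb = ((M1 - M0) / SD) * sqrt(p * q)
rpb = ((57.48 - 47.03) / 14.69) * sqrt(0.75 * 0.25)
rpb = 0.308

0.308


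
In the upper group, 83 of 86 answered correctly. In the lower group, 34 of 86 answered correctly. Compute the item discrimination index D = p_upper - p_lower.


p_upper = 83/86 = 0.9651
p_lower = 34/86 = 0.3953
D = 0.9651 - 0.3953 = 0.5698

0.5698


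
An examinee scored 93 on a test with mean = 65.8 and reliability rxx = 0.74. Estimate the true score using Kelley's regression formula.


T_est = rxx * X + (1 - rxx) * mean
T_est = 0.74 * 93 + 0.26 * 65.8
T_est = 68.82 + 17.108
T_est = 85.928

85.928


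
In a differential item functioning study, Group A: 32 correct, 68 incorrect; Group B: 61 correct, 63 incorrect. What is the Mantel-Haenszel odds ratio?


Odds_A = 32/68 = 0.4706
Odds_B = 61/63 = 0.9683
OR = Odds_A / Odds_B = 0.4706 / 0.9683
Exactly, OR = (32 * 63) / (68 * 61) = 2016 / 4148
OR = 0.486

0.486


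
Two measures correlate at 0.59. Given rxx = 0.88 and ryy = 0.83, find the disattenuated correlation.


r_corrected = rxy / sqrt(rxx * ryy)
= 0.59 / sqrt(0.88 * 0.83)
= 0.59 / sqrt(0.7304)
= 0.59 / 0.854634
r_corrected = 0.6904

0.6904


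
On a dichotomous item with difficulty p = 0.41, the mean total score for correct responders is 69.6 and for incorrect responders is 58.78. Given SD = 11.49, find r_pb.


q = 1 - p = 0.59
rpb = ((M1 - M0) / SD) * sqrt(p * q)
rpb = ((69.6 - 58.78) / 11.49) * sqrt(0.41 * 0.59)
rpb = 0.4632

0.4632


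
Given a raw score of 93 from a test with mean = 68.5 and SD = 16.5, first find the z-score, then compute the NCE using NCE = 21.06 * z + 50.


z = (X - mean) / SD = (93 - 68.5) / 16.5
z = 24.5 / 16.5
z = 1.4848
NCE = NCE = 21.06z + 50
Carry z at full precision (z = 24.5 / 16.5) into the conversion:
NCE = 21.06 * (24.5 / 16.5) + 50 = 515.97 / 16.5 + 50
NCE = 31.2709 + 50
NCE = 81.2709

81.2709


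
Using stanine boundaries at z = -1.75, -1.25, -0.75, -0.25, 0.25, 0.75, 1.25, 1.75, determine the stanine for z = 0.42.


Stanine boundaries: [-1.75, -1.25, -0.75, -0.25, 0.25, 0.75, 1.25, 1.75]
z = 0.42
Check each boundary:
  z >= -1.75 -> could be stanine 2
  z >= -1.25 -> could be stanine 3
  z >= -0.75 -> could be stanine 4
  z >= -0.25 -> could be stanine 5
  z >= 0.25 -> could be stanine 6
  z < 0.75
  z < 1.25
  z < 1.75
Highest qualifying boundary gives stanine = 6

6


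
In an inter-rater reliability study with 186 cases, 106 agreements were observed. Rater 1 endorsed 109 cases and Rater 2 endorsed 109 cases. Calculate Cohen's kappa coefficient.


P_o = 106/186 = 0.569892
P_e = (109*109 + 77*77) / 34596 = 0.514799
kappa = (P_o - P_e) / (1 - P_e)
kappa = (0.569892 - 0.514799) / (1 - 0.514799)
kappa = 0.1135

0.1135


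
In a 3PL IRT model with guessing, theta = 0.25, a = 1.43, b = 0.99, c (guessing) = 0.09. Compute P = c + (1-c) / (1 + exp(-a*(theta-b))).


logit = 1.43*(0.25 - 0.99) = -1.0582
P* = 1/(1 + exp(--1.0582)) = 0.2577
P = 0.09 + (1 - 0.09) * 0.2577
P = 0.3245

0.3245


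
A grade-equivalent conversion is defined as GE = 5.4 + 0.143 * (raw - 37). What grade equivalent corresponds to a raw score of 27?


raw - median = 27 - 37 = -10
slope * diff = 0.143 * -10 = -1.43
GE = 5.4 + -1.43
GE = 3.97

3.97


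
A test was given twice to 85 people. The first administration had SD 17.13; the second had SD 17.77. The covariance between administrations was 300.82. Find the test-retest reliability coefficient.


r = cov(X,Y) / (SD_X * SD_Y)
r = 300.82 / (17.13 * 17.77)
r = 300.82 / 304.4001
r = 0.9882

0.9882


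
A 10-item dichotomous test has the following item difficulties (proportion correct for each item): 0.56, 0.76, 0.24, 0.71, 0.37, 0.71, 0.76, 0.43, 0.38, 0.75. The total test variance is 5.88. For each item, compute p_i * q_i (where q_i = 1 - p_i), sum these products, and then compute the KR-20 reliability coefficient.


For each item, compute p_i * q_i:
  Item 1: 0.56 * 0.44 = 0.2464
  Item 2: 0.76 * 0.24 = 0.1824
  Item 3: 0.24 * 0.76 = 0.1824
  Item 4: 0.71 * 0.29 = 0.2059
  Item 5: 0.37 * 0.63 = 0.2331
  Item 6: 0.71 * 0.29 = 0.2059
  Item 7: 0.76 * 0.24 = 0.1824
  Item 8: 0.43 * 0.57 = 0.2451
  Item 9: 0.38 * 0.62 = 0.2356
  Item 10: 0.75 * 0.25 = 0.1875
Sum(p_i * q_i) = 0.2464 + 0.1824 + 0.1824 + 0.2059 + 0.2331 + 0.2059 + 0.1824 + 0.2451 + 0.2356 + 0.1875 = 2.1067
KR-20 = (k/(k-1)) * (1 - Sum(p_i*q_i) / Var_total)
= (10/9) * (1 - 2.1067/5.88)
= 1.1111 * 0.6417
KR-20 = 0.713

0.713


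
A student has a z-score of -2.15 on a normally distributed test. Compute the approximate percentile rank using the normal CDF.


CDF(z) = 0.5 * (1 + erf(z/sqrt(2)))
erf(-1.5203) = -0.9684
CDF = 0.0158
Percentile rank = 0.0158 * 100 = 1.58

1.58


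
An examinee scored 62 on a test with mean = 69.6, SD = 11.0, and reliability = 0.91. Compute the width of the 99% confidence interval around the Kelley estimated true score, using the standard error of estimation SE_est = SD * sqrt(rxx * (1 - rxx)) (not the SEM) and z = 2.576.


True score estimate = 0.91*62 + 0.09*69.6 = 62.684
SE_est = SD * sqrt(rxx * (1 - rxx)) = 11.0 * sqrt(0.91 * 0.09) = 11.0 * sqrt(0.0819) = 3.147999
CI = T_est +/- z * SE_est, so width = 2 * z * SE_est = 2 * 2.576 * 3.147999
Width = 16.2185

16.2185


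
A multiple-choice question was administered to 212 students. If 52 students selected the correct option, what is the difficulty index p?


Item difficulty p = number correct / total examinees
p = 52 / 212
p = 0.2453

0.2453


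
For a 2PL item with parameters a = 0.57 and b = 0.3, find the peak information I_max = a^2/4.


For 2PL, max info at theta = b = 0.3
I_max = a^2 / 4 = 0.57^2 / 4
= 0.3249 / 4
I_max = 0.0812

0.0812


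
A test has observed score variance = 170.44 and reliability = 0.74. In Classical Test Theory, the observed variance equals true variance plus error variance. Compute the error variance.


var_true = rxx * var_obs = 0.74 * 170.44 = 126.1256
var_error = var_obs - var_true
var_error = 170.44 - 126.1256
var_error = 44.3144

44.3144


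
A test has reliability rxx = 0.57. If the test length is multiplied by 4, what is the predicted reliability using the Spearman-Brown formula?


r_new = (n * rxx) / (1 + (n-1) * rxx)
r_new = (4 * 0.57) / (1 + 3 * 0.57)
r_new = 2.28 / 2.71
r_new = 0.8413

0.8413


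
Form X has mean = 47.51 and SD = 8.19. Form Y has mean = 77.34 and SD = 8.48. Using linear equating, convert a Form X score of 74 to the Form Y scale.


slope = SD_Y / SD_X = 8.48 / 8.19 ~ 1.0354
intercept = mean_Y - slope * mean_X = 77.34 - (8.48 / 8.19) * 47.51 ~ 28.1477
Y = slope * X + intercept. To avoid rounding drift from the rounded slope/intercept, evaluate the equivalent form Y = mean_Y + SD_Y * (X - mean_X) / SD_X at full precision:
Y = 77.34 + 8.48 * (74 - 47.51) / 8.19
Y = 77.34 + 8.48 * 26.49 / 8.19
Y = 77.34 + 224.6352 / 8.19
Y = 77.34 + 27.428
Y = 104.768

104.768


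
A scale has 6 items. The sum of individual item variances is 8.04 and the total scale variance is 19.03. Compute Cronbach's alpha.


alpha = (k/(k-1)) * (1 - sum(si^2)/s_total^2)
= (6/5) * (1 - 8.04/19.03)
alpha = 0.693

0.693


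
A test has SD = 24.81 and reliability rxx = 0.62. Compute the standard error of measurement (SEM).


SEM = SD * sqrt(1 - rxx)
SEM = 24.81 * sqrt(1 - 0.62)
SEM = 24.81 * sqrt(0.38) = 24.81 * 0.616441
SEM = 15.2939

15.2939


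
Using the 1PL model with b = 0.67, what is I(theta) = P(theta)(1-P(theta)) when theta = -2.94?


P = 1/(1+exp(-(-2.94-0.67))) = 0.0263
I = P*(1-P) = 0.0263 * 0.9737
I = 0.0256

0.0256


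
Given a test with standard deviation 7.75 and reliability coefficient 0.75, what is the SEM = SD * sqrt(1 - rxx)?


SEM = SD * sqrt(1 - rxx)
SEM = 7.75 * sqrt(1 - 0.75)
SEM = 7.75 * sqrt(0.25) = 7.75 * 0.5
SEM = 3.875

3.875


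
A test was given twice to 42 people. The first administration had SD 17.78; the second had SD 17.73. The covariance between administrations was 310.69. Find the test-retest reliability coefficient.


r = cov(X,Y) / (SD_X * SD_Y)
r = 310.69 / (17.78 * 17.73)
r = 310.69 / 315.2394
r = 0.9856

0.9856


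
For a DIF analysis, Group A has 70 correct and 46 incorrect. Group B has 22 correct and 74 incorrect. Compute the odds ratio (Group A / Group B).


Odds_A = 70/46 = 1.5217
Odds_B = 22/74 = 0.2973
OR = Odds_A / Odds_B = 1.5217 / 0.2973
Exactly, OR = (70 * 74) / (46 * 22) = 5180 / 1012
OR = 5.1186

5.1186


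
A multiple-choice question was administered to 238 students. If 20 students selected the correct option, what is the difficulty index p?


Item difficulty p = number correct / total examinees
p = 20 / 238
p = 0.084

0.084


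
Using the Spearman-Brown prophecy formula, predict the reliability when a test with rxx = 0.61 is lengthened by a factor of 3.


r_new = (n * rxx) / (1 + (n-1) * rxx)
r_new = (3 * 0.61) / (1 + 2 * 0.61)
r_new = 1.83 / 2.22
r_new = 0.8243

0.8243


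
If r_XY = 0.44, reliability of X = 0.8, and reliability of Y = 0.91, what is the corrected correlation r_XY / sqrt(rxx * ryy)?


r_corrected = rxy / sqrt(rxx * ryy)
= 0.44 / sqrt(0.8 * 0.91)
= 0.44 / sqrt(0.728)
= 0.44 / 0.853229
r_corrected = 0.5157

0.5157


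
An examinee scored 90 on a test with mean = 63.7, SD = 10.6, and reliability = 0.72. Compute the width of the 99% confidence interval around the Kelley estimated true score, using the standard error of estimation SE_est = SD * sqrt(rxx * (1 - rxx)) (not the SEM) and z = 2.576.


True score estimate = 0.72*90 + 0.28*63.7 = 82.636
SE_est = SD * sqrt(rxx * (1 - rxx)) = 10.6 * sqrt(0.72 * 0.28) = 10.6 * sqrt(0.2016) = 4.759388
CI = T_est +/- z * SE_est, so width = 2 * z * SE_est = 2 * 2.576 * 4.759388
Width = 24.5204

24.5204


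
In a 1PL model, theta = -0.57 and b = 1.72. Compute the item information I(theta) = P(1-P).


P = 1/(1+exp(-(-0.57-1.72))) = 0.092
I = P*(1-P) = 0.092 * 0.908
I = 0.0835

0.0835


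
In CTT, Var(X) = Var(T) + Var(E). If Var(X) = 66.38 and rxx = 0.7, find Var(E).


var_true = rxx * var_obs = 0.7 * 66.38 = 46.466
var_error = var_obs - var_true
var_error = 66.38 - 46.466
var_error = 19.914

19.914


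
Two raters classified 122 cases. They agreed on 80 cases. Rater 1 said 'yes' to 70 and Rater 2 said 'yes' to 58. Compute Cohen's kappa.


P_o = 80/122 = 0.655738
P_e = (70*58 + 52*64) / 14884 = 0.496372
kappa = (P_o - P_e) / (1 - P_e)
kappa = (0.655738 - 0.496372) / (1 - 0.496372)
kappa = 0.3164

0.3164


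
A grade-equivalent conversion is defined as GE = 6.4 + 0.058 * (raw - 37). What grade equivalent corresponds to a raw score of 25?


raw - median = 25 - 37 = -12
slope * diff = 0.058 * -12 = -0.696
GE = 6.4 + -0.696
GE = 5.704

5.704


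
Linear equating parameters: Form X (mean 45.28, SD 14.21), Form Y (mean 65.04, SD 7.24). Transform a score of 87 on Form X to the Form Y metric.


slope = SD_Y / SD_X = 7.24 / 14.21 ~ 0.5095
intercept = mean_Y - slope * mean_X = 65.04 - (7.24 / 14.21) * 45.28 ~ 41.9698
Y = slope * X + intercept. To avoid rounding drift from the rounded slope/intercept, evaluate the equivalent form Y = mean_Y + SD_Y * (X - mean_X) / SD_X at full precision:
Y = 65.04 + 7.24 * (87 - 45.28) / 14.21
Y = 65.04 + 7.24 * 41.72 / 14.21
Y = 65.04 + 302.0528 / 14.21
Y = 65.04 + 21.2564
Y = 86.2964

86.2964


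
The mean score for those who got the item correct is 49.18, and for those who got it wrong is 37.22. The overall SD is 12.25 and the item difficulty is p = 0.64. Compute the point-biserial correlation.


q = 1 - p = 0.36
rpb = ((M1 - M0) / SD) * sqrt(p * q)
rpb = ((49.18 - 37.22) / 12.25) * sqrt(0.64 * 0.36)
rpb = 0.4686

0.4686


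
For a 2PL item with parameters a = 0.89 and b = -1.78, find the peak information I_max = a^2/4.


For 2PL, max info at theta = b = -1.78
I_max = a^2 / 4 = 0.89^2 / 4
= 0.7921 / 4
I_max = 0.198

0.198


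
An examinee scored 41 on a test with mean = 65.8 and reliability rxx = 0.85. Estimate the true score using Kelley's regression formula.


T_est = rxx * X + (1 - rxx) * mean
T_est = 0.85 * 41 + 0.15 * 65.8
T_est = 34.85 + 9.87
T_est = 44.72

44.72


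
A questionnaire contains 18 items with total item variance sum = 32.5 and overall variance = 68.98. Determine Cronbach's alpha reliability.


alpha = (k/(k-1)) * (1 - sum(si^2)/s_total^2)
= (18/17) * (1 - 32.5/68.98)
alpha = 0.56

0.56


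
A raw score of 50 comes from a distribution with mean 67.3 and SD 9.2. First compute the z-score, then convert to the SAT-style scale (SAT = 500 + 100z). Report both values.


z = (X - mean) / SD = (50 - 67.3) / 9.2
z = -17.3 / 9.2
z = -1.8804
SAT-scale = SAT = 500 + 100z
Carry z at full precision (z = -17.3 / 9.2) into the conversion:
SAT-scale = 500 + 100 * (-17.3 / 9.2) = 500 + -1730 / 9.2
SAT-scale = 500 + -188.0435
SAT-scale = 311.9565

311.9565


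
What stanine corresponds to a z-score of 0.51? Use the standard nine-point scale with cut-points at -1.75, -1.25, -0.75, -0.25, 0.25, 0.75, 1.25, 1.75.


Stanine boundaries: [-1.75, -1.25, -0.75, -0.25, 0.25, 0.75, 1.25, 1.75]
z = 0.51
Check each boundary:
  z >= -1.75 -> could be stanine 2
  z >= -1.25 -> could be stanine 3
  z >= -0.75 -> could be stanine 4
  z >= -0.25 -> could be stanine 5
  z >= 0.25 -> could be stanine 6
  z < 0.75
  z < 1.25
  z < 1.75
Highest qualifying boundary gives stanine = 6

6


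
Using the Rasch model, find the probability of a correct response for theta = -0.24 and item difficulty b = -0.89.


theta - b = -0.24 - -0.89 = 0.65
exp(-(theta - b)) = exp(-0.65) = 0.522
P = 1 / (1 + 0.522)
P = 0.657

0.657


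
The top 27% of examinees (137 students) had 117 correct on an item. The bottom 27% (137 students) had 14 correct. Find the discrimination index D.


p_upper = 117/137 = 0.854
p_lower = 14/137 = 0.1022
D = 0.854 - 0.1022 = 0.7518

0.7518


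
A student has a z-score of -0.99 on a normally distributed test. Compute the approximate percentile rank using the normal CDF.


CDF(z) = 0.5 * (1 + erf(z/sqrt(2)))
erf(-0.7) = -0.6778
CDF = 0.1611
Percentile rank = 0.1611 * 100 = 16.11

16.11


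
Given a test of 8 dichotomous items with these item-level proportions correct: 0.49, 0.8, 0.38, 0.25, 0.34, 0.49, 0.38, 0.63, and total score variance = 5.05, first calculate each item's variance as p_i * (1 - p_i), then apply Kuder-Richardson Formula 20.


For each item, compute p_i * q_i:
  Item 1: 0.49 * 0.51 = 0.2499
  Item 2: 0.8 * 0.2 = 0.16
  Item 3: 0.38 * 0.62 = 0.2356
  Item 4: 0.25 * 0.75 = 0.1875
  Item 5: 0.34 * 0.66 = 0.2244
  Item 6: 0.49 * 0.51 = 0.2499
  Item 7: 0.38 * 0.62 = 0.2356
  Item 8: 0.63 * 0.37 = 0.2331
Sum(p_i * q_i) = 0.2499 + 0.16 + 0.2356 + 0.1875 + 0.2244 + 0.2499 + 0.2356 + 0.2331 = 1.776
KR-20 = (k/(k-1)) * (1 - Sum(p_i*q_i) / Var_total)
= (8/7) * (1 - 1.776/5.05)
= 1.1429 * 0.6483
KR-20 = 0.7409

0.7409


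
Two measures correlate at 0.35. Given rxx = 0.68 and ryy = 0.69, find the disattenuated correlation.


r_corrected = rxy / sqrt(rxx * ryy)
= 0.35 / sqrt(0.68 * 0.69)
= 0.35 / sqrt(0.4692)
= 0.35 / 0.684982
r_corrected = 0.511

0.511


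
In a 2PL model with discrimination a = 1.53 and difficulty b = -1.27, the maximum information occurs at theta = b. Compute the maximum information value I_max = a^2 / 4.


For 2PL, max info at theta = b = -1.27
I_max = a^2 / 4 = 1.53^2 / 4
= 2.3409 / 4
I_max = 0.5852

0.5852


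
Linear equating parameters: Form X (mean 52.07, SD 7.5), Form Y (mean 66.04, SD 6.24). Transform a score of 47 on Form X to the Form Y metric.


slope = SD_Y / SD_X = 6.24 / 7.5 ~ 0.832
intercept = mean_Y - slope * mean_X = 66.04 - (6.24 / 7.5) * 52.07 ~ 22.7178
Y = slope * X + intercept. To avoid rounding drift from the rounded slope/intercept, evaluate the equivalent form Y = mean_Y + SD_Y * (X - mean_X) / SD_X at full precision:
Y = 66.04 + 6.24 * (47 - 52.07) / 7.5
Y = 66.04 - 6.24 * 5.07 / 7.5
Y = 66.04 - 31.6368 / 7.5
Y = 66.04 - 4.2182
Y = 61.8218

61.8218
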